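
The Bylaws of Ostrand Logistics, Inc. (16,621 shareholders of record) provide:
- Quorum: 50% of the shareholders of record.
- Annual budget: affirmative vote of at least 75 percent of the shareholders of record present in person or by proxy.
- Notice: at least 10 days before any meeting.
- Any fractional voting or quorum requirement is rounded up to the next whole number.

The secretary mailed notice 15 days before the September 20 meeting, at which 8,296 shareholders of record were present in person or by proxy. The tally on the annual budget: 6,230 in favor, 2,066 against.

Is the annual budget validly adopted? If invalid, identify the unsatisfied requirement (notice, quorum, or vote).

Notice: 15 days given; 10 required. Satisfied.
Quorum: 50% of 16,621 = 8,310.50, rounded up to 8,311; 8,296 present. Not satisfied.
Vote: requires three-fourths of those present (8,296); 3/4 of 8296 = 6222, so 6,222 needed; 6,230 in favor. Satisfied.

Invalid — quorum requirement not satisfied.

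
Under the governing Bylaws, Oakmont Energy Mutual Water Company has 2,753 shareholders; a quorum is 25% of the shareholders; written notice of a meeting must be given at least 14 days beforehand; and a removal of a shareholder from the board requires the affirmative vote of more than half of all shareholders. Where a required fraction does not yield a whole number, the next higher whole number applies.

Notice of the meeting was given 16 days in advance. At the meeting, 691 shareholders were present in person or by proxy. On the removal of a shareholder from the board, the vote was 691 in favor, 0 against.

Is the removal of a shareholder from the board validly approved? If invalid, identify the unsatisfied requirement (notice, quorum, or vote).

Notice: 16 days given; 14 required. Satisfied.
Quorum: 25% of 2,753 = 688.25, rounded up to 689; 691 present. Satisfied.
Vote: requires a majority of all shareholders (2,753); a majority of 2753 is 1377, so 1,377 needed; 691 in favor. Not satisfied.

Invalid — vote requirement not satisfied.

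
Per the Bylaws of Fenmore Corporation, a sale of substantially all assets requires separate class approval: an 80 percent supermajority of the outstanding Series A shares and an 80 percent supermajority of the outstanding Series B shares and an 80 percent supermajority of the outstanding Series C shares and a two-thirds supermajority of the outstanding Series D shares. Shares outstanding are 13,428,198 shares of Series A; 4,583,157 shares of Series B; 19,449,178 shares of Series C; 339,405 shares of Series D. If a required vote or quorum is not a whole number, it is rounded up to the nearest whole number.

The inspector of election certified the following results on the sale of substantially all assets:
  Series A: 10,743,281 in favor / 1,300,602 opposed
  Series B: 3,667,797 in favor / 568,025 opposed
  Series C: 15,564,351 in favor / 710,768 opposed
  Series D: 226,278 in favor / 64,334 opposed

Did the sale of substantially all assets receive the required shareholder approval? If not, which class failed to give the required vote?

Approved — every class gave the required vote.

Series A: 4/5 of 13428198 = 10742558.40, rounded up to 10742559; 10,742,559 required, 10,743,281 in favor — approved.
Series B: 4/5 of 4583157 = 3666525.60, rounded up to 3666526; 3,666,526 required, 3,667,797 in favor — approved.
Series C: 4/5 of 19449178 = 15559342.40, rounded up to 15559343; 15,559,343 required, 15,564,351 in favor — approved.
Series D: 2/3 of 339405 = 226270; 226,270 required, 226,278 in favor — approved.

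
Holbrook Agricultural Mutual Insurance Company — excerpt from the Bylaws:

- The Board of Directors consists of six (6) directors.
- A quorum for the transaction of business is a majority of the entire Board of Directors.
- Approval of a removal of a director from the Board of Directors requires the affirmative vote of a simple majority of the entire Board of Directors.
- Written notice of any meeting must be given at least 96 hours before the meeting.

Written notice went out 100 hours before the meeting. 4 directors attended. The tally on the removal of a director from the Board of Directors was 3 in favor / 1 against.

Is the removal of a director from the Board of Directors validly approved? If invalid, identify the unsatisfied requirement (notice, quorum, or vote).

Invalid — vote requirement not satisfied.

Notice: 100 hours given; 96 required (100 ≥ 96). Satisfied.
Quorum: 4 present; quorum is 4. Satisfied.
Vote: the removal of a director from the Board of Directors requires a majority of the entire Board of Directors (6). A majority of 6 is 4, so 4 affirmative votes are needed; 3 voted in favor. Not satisfied.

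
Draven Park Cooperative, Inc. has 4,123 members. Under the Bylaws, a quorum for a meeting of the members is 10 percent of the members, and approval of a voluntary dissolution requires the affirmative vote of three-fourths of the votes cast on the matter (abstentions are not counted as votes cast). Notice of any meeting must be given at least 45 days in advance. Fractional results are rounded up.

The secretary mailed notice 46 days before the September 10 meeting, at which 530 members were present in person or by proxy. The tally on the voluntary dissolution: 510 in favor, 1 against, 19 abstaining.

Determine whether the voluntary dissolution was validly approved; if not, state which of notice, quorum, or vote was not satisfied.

Valid — all requirements satisfied.

Notice: 46 days given; 45 required. Satisfied.
Quorum: 10% of 4,123 = 412.30, rounded up to 413; 530 present. Satisfied.
Vote: requires three-fourths of the votes cast (530 − 19 abstaining = 511); 3/4 of 511 = 383.25, rounded up to 384, so 384 needed; 510 in favor. Satisfied.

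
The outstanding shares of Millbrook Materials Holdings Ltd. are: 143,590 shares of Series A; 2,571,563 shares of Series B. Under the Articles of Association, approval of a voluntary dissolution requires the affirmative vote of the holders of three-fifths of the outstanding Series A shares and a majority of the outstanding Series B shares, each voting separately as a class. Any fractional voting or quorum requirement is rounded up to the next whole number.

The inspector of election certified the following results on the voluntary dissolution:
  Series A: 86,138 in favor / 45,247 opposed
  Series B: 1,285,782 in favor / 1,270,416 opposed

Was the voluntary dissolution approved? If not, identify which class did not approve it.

Series A: 3/5 of 143590 = 86154; 86,154 required, 86,138 in favor — not approved.
Series B: a majority of 2571563 is 1285782; 1,285,782 required, 1,285,782 in favor — approved.

Not approved — the Series A shares did not give the required vote.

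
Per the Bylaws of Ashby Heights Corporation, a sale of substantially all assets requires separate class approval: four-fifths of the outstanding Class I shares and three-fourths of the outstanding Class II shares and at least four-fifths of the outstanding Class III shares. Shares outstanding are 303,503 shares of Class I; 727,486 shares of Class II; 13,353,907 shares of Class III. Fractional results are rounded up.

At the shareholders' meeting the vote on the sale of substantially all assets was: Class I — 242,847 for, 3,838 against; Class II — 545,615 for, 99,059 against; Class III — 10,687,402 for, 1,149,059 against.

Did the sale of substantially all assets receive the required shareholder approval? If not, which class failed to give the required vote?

Approved — every class gave the required vote.

Class I: 4/5 of 303503 = 242802.40, rounded up to 242803; 242,803 required, 242,847 in favor — approved.
Class II: 3/4 of 727486 = 545614.50, rounded up to 545615; 545,615 required, 545,615 in favor — approved.
Class III: 4/5 of 13353907 = 10683125.60, rounded up to 10683126; 10,683,126 required, 10,687,402 in favor — approved.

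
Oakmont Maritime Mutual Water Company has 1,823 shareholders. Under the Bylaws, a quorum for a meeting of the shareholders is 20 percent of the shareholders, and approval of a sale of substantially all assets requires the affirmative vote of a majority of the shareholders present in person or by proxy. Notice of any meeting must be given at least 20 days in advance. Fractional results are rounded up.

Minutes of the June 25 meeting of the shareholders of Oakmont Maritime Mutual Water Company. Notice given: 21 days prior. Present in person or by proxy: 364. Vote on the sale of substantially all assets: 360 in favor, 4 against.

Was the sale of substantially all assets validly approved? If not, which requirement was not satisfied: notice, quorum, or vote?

Invalid — quorum requirement not satisfied.

Notice: 21 days given; 20 required. Satisfied.
Quorum: 20% of 1,823 = 364.60, rounded up to 365; 364 present. Not satisfied.
Vote: requires a majority of those present (364); a majority of 364 is 183, so 183 needed; 360 in favor. Satisfied.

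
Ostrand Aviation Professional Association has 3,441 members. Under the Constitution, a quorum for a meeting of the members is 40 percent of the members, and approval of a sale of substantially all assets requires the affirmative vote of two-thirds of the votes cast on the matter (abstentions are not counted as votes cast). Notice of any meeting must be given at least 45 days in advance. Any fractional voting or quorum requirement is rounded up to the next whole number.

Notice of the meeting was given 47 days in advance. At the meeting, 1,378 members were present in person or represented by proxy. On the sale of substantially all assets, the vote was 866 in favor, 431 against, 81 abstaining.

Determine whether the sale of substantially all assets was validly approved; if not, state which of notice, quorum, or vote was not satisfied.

Valid — all requirements satisfied.

Notice: 47 days given; 45 required. Satisfied.
Quorum: 40% of 3,441 = 1,376.40, rounded up to 1,377; 1,378 present. Satisfied.
Vote: requires two-thirds of the votes cast (1,378 − 81 abstaining = 1,297); 2/3 of 1297 = 864.67, rounded up to 865, so 865 needed; 866 in favor. Satisfied.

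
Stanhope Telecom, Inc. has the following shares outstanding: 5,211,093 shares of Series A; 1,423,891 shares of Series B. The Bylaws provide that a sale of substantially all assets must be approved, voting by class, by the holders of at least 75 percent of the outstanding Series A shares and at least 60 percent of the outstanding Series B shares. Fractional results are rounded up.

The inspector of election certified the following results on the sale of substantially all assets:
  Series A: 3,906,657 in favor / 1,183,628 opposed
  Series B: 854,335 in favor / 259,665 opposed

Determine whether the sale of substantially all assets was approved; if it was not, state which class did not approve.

Not approved — the Series A shares did not give the required vote.

Series A: 3/4 of 5211093 = 3908319.75, rounded up to 3908320; 3,908,320 required, 3,906,657 in favor — not approved.
Series B: 3/5 of 1423891 = 854334.60, rounded up to 854335; 854,335 required, 854,335 in favor — approved.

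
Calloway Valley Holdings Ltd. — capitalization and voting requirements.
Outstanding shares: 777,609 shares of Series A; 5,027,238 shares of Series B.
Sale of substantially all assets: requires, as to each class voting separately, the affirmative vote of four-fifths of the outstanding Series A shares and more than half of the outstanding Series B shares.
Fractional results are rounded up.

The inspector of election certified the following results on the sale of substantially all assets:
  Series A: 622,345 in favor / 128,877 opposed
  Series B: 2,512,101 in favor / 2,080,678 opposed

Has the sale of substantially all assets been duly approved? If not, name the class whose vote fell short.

Series A: 4/5 of 777609 = 622087.20, rounded up to 622088; 622,088 required, 622,345 in favor — approved.
Series B: a majority of 5027238 is 2513620; 2,513,620 required, 2,512,101 in favor — not approved.

Not approved — the Series B shares did not give the required vote.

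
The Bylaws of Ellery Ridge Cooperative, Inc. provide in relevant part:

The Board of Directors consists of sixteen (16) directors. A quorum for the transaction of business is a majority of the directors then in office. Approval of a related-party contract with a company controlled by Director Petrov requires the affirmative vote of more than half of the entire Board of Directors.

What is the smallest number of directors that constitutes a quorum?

A majority of 16 is 9.

9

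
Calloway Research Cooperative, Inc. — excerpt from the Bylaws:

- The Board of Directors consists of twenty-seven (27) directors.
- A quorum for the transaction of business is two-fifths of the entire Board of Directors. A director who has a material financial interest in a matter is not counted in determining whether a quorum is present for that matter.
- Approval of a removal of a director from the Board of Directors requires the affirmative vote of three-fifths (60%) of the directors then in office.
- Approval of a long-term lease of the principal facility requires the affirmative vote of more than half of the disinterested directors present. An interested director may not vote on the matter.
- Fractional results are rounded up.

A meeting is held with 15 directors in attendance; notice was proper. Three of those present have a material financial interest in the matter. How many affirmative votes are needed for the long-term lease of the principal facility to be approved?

7

The long-term lease of the principal facility requires a majority of the disinterested directors present (15 − 3 = 12).
A majority of 12 is 7.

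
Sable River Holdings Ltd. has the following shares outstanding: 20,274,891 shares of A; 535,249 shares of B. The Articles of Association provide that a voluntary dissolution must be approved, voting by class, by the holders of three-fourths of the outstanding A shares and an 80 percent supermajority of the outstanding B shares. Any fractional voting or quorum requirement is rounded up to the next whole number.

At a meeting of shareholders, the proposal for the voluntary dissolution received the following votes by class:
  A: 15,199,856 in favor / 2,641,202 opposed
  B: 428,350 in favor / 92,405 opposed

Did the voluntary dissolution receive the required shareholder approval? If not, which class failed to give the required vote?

Not approved — the A shares did not give the required vote.

A: 3/4 of 20274891 = 15206168.25, rounded up to 15206169; 15,206,169 required, 15,199,856 in favor — not approved.
B: 4/5 of 535249 = 428199.20, rounded up to 428200; 428,200 required, 428,350 in favor — approved.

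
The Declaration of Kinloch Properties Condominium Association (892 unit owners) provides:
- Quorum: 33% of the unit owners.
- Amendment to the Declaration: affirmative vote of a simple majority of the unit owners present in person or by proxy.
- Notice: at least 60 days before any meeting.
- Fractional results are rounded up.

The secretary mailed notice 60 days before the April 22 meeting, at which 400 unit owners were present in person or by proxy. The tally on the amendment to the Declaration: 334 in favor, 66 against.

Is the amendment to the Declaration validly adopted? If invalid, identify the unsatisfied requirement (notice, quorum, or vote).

Valid — all requirements satisfied.

Notice: 60 days given; 60 required. Satisfied.
Quorum: 33% of 892 = 294.36, rounded up to 295; 400 present. Satisfied.
Vote: requires a majority of those present (400); a majority of 400 is 201, so 201 needed; 334 in favor. Satisfied.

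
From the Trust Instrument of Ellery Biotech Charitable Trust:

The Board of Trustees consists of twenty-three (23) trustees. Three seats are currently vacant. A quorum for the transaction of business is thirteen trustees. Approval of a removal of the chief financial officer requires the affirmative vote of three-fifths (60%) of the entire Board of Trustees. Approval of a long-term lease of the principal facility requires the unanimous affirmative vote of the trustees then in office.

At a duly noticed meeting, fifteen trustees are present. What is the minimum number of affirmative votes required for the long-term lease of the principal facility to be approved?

20

The long-term lease of the principal facility requires the unanimous vote of the trustees then in office (20).
Unanimous means all 20.
(Only 15 can vote, so the long-term lease of the principal facility cannot pass at this meeting, but the required vote is still 20.)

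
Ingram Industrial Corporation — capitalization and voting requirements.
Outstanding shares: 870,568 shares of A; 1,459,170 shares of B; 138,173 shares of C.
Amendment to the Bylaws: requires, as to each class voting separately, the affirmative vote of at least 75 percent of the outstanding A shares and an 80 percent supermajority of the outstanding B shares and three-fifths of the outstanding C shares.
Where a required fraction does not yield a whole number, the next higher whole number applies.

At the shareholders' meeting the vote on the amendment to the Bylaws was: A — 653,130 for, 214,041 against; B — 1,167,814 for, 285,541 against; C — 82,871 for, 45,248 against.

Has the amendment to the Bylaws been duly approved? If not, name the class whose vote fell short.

Not approved — the C shares did not give the required vote.

A: 3/4 of 870568 = 652926; 652,926 required, 653,130 in favor — approved.
B: 4/5 of 1459170 = 1167336; 1,167,336 required, 1,167,814 in favor — approved.
C: 3/5 of 138173 = 82903.80, rounded up to 82904; 82,904 required, 82,871 in favor — not approved.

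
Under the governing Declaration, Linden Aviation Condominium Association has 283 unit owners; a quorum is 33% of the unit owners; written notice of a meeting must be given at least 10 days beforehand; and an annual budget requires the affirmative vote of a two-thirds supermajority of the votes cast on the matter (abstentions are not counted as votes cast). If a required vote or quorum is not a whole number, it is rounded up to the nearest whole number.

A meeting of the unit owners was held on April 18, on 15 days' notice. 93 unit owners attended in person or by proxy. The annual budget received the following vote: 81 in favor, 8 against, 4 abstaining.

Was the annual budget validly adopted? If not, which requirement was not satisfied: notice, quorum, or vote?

Notice: 15 days given; 10 required. Satisfied.
Quorum: 33% of 283 = 93.39, rounded up to 94; 93 present. Not satisfied.
Vote: requires two-thirds of the votes cast (93 − 4 abstaining = 89); 2/3 of 89 = 59.33, rounded up to 60, so 60 needed; 81 in favor. Satisfied.

Invalid — quorum requirement not satisfied.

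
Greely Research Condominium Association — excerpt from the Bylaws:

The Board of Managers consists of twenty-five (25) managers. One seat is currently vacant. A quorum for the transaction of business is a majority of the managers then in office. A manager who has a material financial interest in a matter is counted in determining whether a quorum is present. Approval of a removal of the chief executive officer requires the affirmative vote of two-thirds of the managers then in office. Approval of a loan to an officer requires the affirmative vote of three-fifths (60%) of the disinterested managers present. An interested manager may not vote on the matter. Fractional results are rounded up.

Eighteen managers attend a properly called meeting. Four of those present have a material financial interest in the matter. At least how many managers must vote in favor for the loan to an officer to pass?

9

The loan to an officer requires three-fifths of the disinterested managers present (18 − 4 = 14).
3/5 of 14 = 8.40, rounded up to 9.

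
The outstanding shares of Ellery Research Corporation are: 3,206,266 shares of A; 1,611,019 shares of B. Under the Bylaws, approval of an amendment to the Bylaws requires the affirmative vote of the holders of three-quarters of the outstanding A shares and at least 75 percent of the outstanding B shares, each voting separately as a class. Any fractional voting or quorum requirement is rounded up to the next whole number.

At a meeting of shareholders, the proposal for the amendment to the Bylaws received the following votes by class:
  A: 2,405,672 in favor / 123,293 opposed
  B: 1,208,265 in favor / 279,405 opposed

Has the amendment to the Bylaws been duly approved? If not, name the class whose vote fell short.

Approved — every class gave the required vote.

A: 3/4 of 3206266 = 2404699.50, rounded up to 2404700; 2,404,700 required, 2,405,672 in favor — approved.
B: 3/4 of 1611019 = 1208264.25, rounded up to 1208265; 1,208,265 required, 1,208,265 in favor — approved.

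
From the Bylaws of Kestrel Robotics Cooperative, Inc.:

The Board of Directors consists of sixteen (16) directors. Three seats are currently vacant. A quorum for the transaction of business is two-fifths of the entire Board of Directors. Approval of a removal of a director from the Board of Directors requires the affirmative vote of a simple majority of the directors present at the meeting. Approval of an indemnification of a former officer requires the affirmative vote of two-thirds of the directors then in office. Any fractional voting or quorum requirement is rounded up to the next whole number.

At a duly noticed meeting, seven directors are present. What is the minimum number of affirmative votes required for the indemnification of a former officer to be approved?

9

The indemnification of a former officer requires two-thirds of the directors then in office (13).
2/3 of 13 = 8.67, rounded up to 9.
(Only 7 can vote, so the indemnification of a former officer cannot pass at this meeting, but the required vote is still 9.)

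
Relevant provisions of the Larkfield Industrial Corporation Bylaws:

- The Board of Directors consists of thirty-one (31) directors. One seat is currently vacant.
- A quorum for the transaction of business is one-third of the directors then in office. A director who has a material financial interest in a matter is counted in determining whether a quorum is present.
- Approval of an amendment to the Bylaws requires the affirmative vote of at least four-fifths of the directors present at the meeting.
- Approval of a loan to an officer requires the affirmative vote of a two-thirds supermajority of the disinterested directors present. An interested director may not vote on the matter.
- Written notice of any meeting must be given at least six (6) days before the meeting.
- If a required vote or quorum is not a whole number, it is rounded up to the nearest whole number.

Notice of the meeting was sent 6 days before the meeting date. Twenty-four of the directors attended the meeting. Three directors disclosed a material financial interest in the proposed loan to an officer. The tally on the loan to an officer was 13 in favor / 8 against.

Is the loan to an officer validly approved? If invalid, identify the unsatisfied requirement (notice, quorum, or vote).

Notice: 6 days given; 6 required (6 ≥ 6). Satisfied.
Quorum: 24 present (interested directors count toward quorum); quorum is 10. Satisfied.
Vote: the loan to an officer requires two-thirds of the disinterested directors present (24 − 3 = 21). 2/3 of 21 = 14, so 14 affirmative votes are needed; 13 voted in favor. Not satisfied.

Invalid — vote requirement not satisfied.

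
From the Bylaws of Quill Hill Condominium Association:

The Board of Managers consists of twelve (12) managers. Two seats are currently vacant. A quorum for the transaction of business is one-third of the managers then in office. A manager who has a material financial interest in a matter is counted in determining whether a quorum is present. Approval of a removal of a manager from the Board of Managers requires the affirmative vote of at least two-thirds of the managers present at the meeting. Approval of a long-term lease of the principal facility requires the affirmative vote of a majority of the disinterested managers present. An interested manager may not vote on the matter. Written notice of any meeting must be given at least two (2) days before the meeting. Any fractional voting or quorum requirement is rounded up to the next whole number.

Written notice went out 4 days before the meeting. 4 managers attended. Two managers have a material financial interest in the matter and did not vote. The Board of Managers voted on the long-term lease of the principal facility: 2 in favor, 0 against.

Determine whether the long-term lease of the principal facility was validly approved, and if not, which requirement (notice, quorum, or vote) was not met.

Notice: 4 days given; 2 required (4 ≥ 2). Satisfied.
Quorum: 4 present (interested managers count toward quorum); quorum is 4. Satisfied.
Vote: the long-term lease of the principal facility requires a majority of the disinterested managers present (4 − 2 = 2). A majority of 2 is 2, so 2 affirmative votes are needed; 2 voted in favor. Satisfied.

Valid — all requirements satisfied.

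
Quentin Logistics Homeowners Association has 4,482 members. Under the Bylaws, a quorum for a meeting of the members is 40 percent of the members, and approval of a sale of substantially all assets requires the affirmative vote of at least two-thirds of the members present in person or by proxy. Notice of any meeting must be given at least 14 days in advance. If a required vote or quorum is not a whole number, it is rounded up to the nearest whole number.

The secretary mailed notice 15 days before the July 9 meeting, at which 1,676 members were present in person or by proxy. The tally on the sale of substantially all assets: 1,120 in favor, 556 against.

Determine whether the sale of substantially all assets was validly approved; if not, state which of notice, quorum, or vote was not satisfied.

Invalid — quorum requirement not satisfied.

Notice: 15 days given; 14 required. Satisfied.
Quorum: 40% of 4,482 = 1,792.80, rounded up to 1,793; 1,676 present. Not satisfied.
Vote: requires two-thirds of those present (1,676); 2/3 of 1676 = 1117.33, rounded up to 1118, so 1,118 needed; 1,120 in favor. Satisfied.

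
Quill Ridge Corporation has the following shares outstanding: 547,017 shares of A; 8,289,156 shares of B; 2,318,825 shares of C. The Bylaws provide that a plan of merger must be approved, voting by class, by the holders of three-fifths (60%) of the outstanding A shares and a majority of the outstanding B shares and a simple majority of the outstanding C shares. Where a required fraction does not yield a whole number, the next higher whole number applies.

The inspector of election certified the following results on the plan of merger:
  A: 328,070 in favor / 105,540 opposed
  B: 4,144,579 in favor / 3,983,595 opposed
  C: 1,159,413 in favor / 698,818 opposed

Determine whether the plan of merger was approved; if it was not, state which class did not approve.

A: 3/5 of 547017 = 328210.20, rounded up to 328211; 328,211 required, 328,070 in favor — not approved.
B: a majority of 8289156 is 4144579; 4,144,579 required, 4,144,579 in favor — approved.
C: a majority of 2318825 is 1159413; 1,159,413 required, 1,159,413 in favor — approved.

Not approved — the A shares did not give the required vote.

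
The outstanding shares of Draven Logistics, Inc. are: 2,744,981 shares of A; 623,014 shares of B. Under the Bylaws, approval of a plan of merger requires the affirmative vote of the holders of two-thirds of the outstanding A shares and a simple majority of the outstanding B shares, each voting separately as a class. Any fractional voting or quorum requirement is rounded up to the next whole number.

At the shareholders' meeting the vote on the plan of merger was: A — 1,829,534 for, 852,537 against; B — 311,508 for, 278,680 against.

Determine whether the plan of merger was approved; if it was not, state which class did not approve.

A: 2/3 of 2744981 = 1829987.33, rounded up to 1829988; 1,829,988 required, 1,829,534 in favor — not approved.
B: a majority of 623014 is 311508; 311,508 required, 311,508 in favor — approved.

Not approved — the A shares did not give the required vote.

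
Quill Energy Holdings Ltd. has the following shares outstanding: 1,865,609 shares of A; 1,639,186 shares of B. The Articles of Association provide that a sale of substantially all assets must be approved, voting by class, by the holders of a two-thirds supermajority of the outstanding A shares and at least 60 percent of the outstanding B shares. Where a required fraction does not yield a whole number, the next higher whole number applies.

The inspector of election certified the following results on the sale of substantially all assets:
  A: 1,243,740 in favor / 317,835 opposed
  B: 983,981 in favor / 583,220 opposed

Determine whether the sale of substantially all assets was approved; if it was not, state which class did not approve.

A: 2/3 of 1865609 = 1243739.33, rounded up to 1243740; 1,243,740 required, 1,243,740 in favor — approved.
B: 3/5 of 1639186 = 983511.60, rounded up to 983512; 983,512 required, 983,981 in favor — approved.

Approved — every class gave the required vote.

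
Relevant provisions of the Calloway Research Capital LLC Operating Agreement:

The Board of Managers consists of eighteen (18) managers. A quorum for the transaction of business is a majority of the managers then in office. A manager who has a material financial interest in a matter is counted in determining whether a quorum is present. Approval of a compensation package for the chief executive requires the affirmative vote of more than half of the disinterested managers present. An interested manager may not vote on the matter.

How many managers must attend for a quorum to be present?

A majority of 18 is 10.

10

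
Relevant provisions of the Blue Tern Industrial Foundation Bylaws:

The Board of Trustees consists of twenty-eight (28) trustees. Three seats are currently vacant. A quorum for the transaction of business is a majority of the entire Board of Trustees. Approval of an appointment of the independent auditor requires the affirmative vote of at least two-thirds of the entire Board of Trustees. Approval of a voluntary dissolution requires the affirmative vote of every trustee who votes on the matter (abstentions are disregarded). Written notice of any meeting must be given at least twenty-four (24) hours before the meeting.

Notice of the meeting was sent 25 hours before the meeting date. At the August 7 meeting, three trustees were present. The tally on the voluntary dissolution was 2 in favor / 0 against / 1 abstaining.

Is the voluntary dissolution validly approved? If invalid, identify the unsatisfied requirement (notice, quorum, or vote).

Notice: 25 hours given; 24 required (25 ≥ 24). Satisfied.
Quorum: 3 present; quorum is 15. Not satisfied.
Vote: the voluntary dissolution requires the unanimous vote of the votes cast (3 present − 1 abstaining = 2). Unanimous means all 2, so 2 affirmative votes are needed; 2 voted in favor. Satisfied. (Moot — without a quorum no business can be validly transacted.)

Invalid — quorum requirement not satisfied.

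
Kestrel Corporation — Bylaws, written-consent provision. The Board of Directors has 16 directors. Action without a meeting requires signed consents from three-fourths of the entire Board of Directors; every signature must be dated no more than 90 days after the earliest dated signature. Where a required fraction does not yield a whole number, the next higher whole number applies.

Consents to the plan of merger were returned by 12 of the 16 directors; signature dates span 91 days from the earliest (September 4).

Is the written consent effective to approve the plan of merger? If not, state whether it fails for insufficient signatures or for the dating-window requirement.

Signatures required: three-fourths of 16 — 3/4 of 16 = 12, so 12 needed; 12 signed. Sufficient.
Dating window: the latest signature is 91 days after the earliest; the limit is 90 days. Outside the window.

Not effective — dating-window requirement not satisfied.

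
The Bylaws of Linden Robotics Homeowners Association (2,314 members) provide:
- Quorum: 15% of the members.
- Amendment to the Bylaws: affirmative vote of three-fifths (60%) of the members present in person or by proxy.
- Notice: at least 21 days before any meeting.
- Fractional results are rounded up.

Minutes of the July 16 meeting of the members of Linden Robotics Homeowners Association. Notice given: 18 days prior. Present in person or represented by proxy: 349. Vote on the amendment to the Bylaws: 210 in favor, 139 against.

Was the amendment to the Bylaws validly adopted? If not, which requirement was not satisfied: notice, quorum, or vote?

Invalid — notice requirement not satisfied.

Notice: 18 days given; 21 required. Not satisfied.
Quorum: 15% of 2,314 = 347.10, rounded up to 348; 349 present. Satisfied.
Vote: requires three-fifths of those present (349); 3/5 of 349 = 209.40, rounded up to 210, so 210 needed; 210 in favor. Satisfied.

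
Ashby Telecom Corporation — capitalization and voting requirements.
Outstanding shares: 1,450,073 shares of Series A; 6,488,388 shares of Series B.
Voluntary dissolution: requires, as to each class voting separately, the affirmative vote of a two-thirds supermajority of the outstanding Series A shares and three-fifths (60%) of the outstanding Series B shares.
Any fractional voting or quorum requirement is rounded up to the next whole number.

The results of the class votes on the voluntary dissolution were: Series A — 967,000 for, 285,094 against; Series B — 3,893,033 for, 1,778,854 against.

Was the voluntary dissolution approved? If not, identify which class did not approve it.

Series A: 2/3 of 1450073 = 966715.33, rounded up to 966716; 966,716 required, 967,000 in favor — approved.
Series B: 3/5 of 6488388 = 3893032.80, rounded up to 3893033; 3,893,033 required, 3,893,033 in favor — approved.

Approved — every class gave the required vote.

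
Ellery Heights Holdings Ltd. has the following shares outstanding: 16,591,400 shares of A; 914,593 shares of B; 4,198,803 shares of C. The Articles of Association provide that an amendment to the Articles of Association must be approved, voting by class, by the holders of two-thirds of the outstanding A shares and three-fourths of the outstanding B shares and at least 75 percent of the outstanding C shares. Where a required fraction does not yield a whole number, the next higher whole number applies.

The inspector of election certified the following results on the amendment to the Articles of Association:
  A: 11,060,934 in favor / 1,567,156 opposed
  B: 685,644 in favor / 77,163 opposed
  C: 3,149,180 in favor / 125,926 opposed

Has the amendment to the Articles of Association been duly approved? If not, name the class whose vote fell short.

Not approved — the B shares did not give the required vote.

A: 2/3 of 16591400 = 11060933.33, rounded up to 11060934; 11,060,934 required, 11,060,934 in favor — approved.
B: 3/4 of 914593 = 685944.75, rounded up to 685945; 685,945 required, 685,644 in favor — not approved.
C: 3/4 of 4198803 = 3149102.25, rounded up to 3149103; 3,149,103 required, 3,149,180 in favor — approved.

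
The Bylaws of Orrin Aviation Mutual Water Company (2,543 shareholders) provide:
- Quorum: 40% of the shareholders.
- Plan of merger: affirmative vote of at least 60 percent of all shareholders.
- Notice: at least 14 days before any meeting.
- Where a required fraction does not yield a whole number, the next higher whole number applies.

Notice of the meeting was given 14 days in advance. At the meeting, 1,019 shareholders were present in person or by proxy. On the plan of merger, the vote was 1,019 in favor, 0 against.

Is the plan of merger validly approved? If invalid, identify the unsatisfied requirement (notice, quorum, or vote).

Invalid — vote requirement not satisfied.

Notice: 14 days given; 14 required. Satisfied.
Quorum: 40% of 2,543 = 1,017.20, rounded up to 1,018; 1,019 present. Satisfied.
Vote: requires three-fifths of all shareholders (2,543); 3/5 of 2543 = 1525.80, rounded up to 1526, so 1,526 needed; 1,019 in favor. Not satisfied.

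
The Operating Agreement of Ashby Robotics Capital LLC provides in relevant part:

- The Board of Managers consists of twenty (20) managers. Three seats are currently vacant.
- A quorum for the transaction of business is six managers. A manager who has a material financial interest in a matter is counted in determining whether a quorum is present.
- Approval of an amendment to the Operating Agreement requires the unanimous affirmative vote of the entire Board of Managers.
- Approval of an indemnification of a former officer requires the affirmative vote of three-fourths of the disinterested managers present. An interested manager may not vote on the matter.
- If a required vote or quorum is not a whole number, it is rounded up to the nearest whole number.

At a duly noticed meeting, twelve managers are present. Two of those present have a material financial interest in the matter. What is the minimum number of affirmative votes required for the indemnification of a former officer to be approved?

The indemnification of a former officer requires three-fourths of the disinterested managers present (12 − 2 = 10).
3/4 of 10 = 7.50, rounded up to 8.

8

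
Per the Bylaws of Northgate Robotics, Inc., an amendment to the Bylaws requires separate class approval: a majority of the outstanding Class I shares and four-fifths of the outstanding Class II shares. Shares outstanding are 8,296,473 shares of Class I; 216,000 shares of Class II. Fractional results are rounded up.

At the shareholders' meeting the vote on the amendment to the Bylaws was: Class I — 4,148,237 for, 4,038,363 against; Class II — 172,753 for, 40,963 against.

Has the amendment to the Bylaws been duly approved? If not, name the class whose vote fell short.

Not approved — the Class II shares did not give the required vote.

Class I: a majority of 8296473 is 4148237; 4,148,237 required, 4,148,237 in favor — approved.
Class II: 4/5 of 216000 = 172800; 172,800 required, 172,753 in favor — not approved.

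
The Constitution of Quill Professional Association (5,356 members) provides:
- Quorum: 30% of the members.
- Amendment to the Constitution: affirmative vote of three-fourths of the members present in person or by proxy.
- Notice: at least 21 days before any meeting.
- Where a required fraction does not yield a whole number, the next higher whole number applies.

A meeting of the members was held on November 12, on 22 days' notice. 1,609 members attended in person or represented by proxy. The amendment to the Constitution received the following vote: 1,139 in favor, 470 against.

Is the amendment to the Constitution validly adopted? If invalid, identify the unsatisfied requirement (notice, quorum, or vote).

Notice: 22 days given; 21 required. Satisfied.
Quorum: 30% of 5,356 = 1,606.80, rounded up to 1,607; 1,609 present. Satisfied.
Vote: requires three-fourths of those present (1,609); 3/4 of 1609 = 1206.75, rounded up to 1207, so 1,207 needed; 1,139 in favor. Not satisfied.

Invalid — vote requirement not satisfied.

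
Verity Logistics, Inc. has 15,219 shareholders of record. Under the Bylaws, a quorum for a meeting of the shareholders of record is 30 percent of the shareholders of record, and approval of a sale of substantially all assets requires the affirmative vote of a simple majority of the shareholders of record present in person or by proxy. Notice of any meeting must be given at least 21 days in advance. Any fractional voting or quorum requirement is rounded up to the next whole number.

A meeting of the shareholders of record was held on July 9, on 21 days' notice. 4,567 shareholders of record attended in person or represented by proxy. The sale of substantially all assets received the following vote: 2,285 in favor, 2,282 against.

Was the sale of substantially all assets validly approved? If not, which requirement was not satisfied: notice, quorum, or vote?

Notice: 21 days given; 21 required. Satisfied.
Quorum: 30% of 15,219 = 4,565.70, rounded up to 4,566; 4,567 present. Satisfied.
Vote: requires a majority of those present (4,567); a majority of 4567 is 2284, so 2,284 needed; 2,285 in favor. Satisfied.

Valid — all requirements satisfied.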